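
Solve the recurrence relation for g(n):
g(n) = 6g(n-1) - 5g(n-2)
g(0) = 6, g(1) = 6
Characteristic equation: x² - 6x + 5 = 0, which factors as (x - (1))(x - (5)) = 0.
Roots r₁ = 1, r₂ = 5 (distinct).
General solution: g(n) = A·(1)^n + B·(5)^n.
From g(0) = 6: A + B = 6.
From g(1) = 6: A + 5B = 6.
Solving: A = 6, B = 0.
So g(n) = 6.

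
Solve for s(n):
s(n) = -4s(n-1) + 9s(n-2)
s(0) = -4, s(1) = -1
Characteristic equation: x² + 4x - 9 = 0.
Discriminant Δ = (-4)² + 4·(9) = 52.
Roots r₁,₂ = (-4 ± √52)/2, so r₁ = -2 + \sqrt{13}, r₂ = - \sqrt{13} - 2.
General solution: s(n) = A·r₁^n + B·r₂^n.
From the initial conditions, A + B = -4 and r₁A + r₂B = -1.
Since r₁ - r₂ = √52: A = (-1 - (-4)r₂)/√52 = -2 - \frac{9 \sqrt{13}}{26}, and B = -4 - A = -2 + \frac{9 \sqrt{13}}{26}.
So s(n) = \left(-2 - \frac{9 \sqrt{13}}{26}\right)\left(-2 + \sqrt{13}\right)^n + \left(-2 + \frac{9 \sqrt{13}}{26}\right)\left(- \sqrt{13} - 2\right)^n.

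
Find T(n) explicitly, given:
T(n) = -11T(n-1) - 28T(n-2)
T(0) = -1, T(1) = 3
Characteristic equation: x² + 11x + 28 = 0, which factors as (x - (-7))(x - (-4)) = 0.
Roots r₁ = -7, r₂ = -4 (distinct).
General solution: T(n) = A·(-7)^n + B·(-4)^n.
From T(0) = -1: A + B = -1.
From T(1) = 3: -7A - 4B = 3.
Solving: A = \frac{1}{3}, B = - \frac{4}{3}.
So T(n) = - \frac{4 \left(-4\right)^{n}}{3} + \frac{\left(-7\right)^{n}}{3}.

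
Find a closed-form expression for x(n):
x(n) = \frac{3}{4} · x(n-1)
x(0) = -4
Pure geometric recurrence with ratio \frac{3}{4}.
By induction x(n) = x(0) · (\frac{3}{4})^n = - 4 \left(\frac{3}{4}\right)^{n}.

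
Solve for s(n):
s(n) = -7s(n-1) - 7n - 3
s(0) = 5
First-order linear with linear forcing.
Homogeneous solution: s_h(n) = A·(-7)^n.
Try particular s_p(n) = pn + q. Substituting:
  pn + q = -7(p(n-1) + q) - 7n - 3.
Matching the n-coefficient: p = -7p - 7 ⇒ p = - \frac{7}{8}.
Matching constants: q = 7p - 7q - 3 ⇒ q = - \frac{73}{64}.
General: s(n) = A·(-7)^n - \frac{7 n}{8} - \frac{73}{64}.
Apply s(0) = 5: A - \frac{73}{64} = 5 ⇒ A = \frac{393}{64}.
So s(n) = \frac{393 \left(-7\right)^{n}}{64} - \frac{7 n}{8} - \frac{73}{64}.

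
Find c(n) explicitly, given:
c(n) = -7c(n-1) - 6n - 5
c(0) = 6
First-order linear with linear forcing.
Homogeneous solution: c_h(n) = A·(-7)^n.
Try particular c_p(n) = pn + q. Substituting:
  pn + q = -7(p(n-1) + q) - 6n - 5.
Matching the n-coefficient: p = -7p - 6 ⇒ p = - \frac{3}{4}.
Matching constants: q = 7p - 7q - 5 ⇒ q = - \frac{41}{32}.
General: c(n) = A·(-7)^n - \frac{3 n}{4} - \frac{41}{32}.
Apply c(0) = 6: A - \frac{41}{32} = 6 ⇒ A = \frac{233}{32}.
So c(n) = \frac{233 \left(-7\right)^{n}}{32} - \frac{3 n}{4} - \frac{41}{32}.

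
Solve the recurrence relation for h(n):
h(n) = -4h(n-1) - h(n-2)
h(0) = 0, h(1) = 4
Characteristic equation: x² + 4x + 1 = 0.
Discriminant Δ = (-4)² + 4·(-1) = 12.
Roots r₁,₂ = (-4 ± √12)/2, so r₁ = -2 + \sqrt{3}, r₂ = -2 - \sqrt{3}.
General solution: h(n) = A·r₁^n + B·r₂^n.
From the initial conditions, A + B = 0 and r₁A + r₂B = 4.
Since r₁ - r₂ = √12: A = (4 - (0)r₂)/√12 = \frac{2 \sqrt{3}}{3}, and B = 0 - A = - \frac{2 \sqrt{3}}{3}.
So h(n) = \left(\frac{2 \sqrt{3}}{3}\right)\left(-2 + \sqrt{3}\right)^n + \left(- \frac{2 \sqrt{3}}{3}\right)\left(-2 - \sqrt{3}\right)^n.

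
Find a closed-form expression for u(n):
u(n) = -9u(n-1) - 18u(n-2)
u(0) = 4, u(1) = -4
Characteristic equation: x² + 9x + 18 = 0, which factors as (x - (-3))(x - (-6)) = 0.
Roots r₁ = -3, r₂ = -6 (distinct).
General solution: u(n) = A·(-3)^n + B·(-6)^n.
From u(0) = 4: A + B = 4.
From u(1) = -4: -3A - 6B = -4.
Solving: A = \frac{20}{3}, B = - \frac{8}{3}.
So u(n) = \frac{20 \left(-3\right)^{n}}{3} - \frac{8 \left(-6\right)^{n}}{3}.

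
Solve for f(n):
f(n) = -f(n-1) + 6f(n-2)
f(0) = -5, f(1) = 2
Characteristic equation: x² + x - 6 = 0, which factors as (x - (-3))(x - (2)) = 0.
Roots r₁ = -3, r₂ = 2 (distinct).
General solution: f(n) = A·(-3)^n + B·(2)^n.
From f(0) = -5: A + B = -5.
From f(1) = 2: -3A + 2B = 2.
Solving: A = - \frac{12}{5}, B = - \frac{13}{5}.
So f(n) = - \frac{12 \left(-3\right)^{n}}{5} - \frac{13 \cdot 2^{n}}{5}.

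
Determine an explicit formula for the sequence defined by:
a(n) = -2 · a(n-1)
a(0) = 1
Pure geometric recurrence with ratio -2.
By induction a(n) = a(0) · (-2)^n = \left(-2\right)^{n}.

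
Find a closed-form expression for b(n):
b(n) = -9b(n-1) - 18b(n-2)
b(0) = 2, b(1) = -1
Characteristic equation: x² + 9x + 18 = 0, which factors as (x - (-6))(x - (-3)) = 0.
Roots r₁ = -6, r₂ = -3 (distinct).
General solution: b(n) = A·(-6)^n + B·(-3)^n.
From b(0) = 2: A + B = 2.
From b(1) = -1: -6A - 3B = -1.
Solving: A = - \frac{5}{3}, B = \frac{11}{3}.
So b(n) = \frac{11 \left(-3\right)^{n}}{3} - \frac{5 \left(-6\right)^{n}}{3}.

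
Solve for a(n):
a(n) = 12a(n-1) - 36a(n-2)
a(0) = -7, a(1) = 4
Characteristic equation: x² - 12x + 36 = 0, which is (x - (6))².
Repeated root r = 6.
General solution: a(n) = (A + Bn)·(6)^n.
From a(0) = -7: A = -7.
From a(1) = 4: (A + B)·(6) = 4 ⇒ B = \frac{23}{3}.
So a(n) = \left(\frac{23 n}{3} - 7\right) \cdot (6)^n.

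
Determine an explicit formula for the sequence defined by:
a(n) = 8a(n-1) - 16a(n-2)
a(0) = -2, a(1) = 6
Characteristic equation: x² - 8x + 16 = 0, which is (x - (4))².
Repeated root r = 4.
General solution: a(n) = (A + Bn)·(4)^n.
From a(0) = -2: A = -2.
From a(1) = 6: (A + B)·(4) = 6 ⇒ B = \frac{7}{2}.
So a(n) = \left(\frac{7 n}{2} - 2\right) \cdot (4)^n.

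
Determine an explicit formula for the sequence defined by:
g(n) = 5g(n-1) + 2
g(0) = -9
First-order linear non-homogeneous.
Homogeneous solution: g_h(n) = A·(5)^n.
Try constant particular solution g_p = K: K = 5K + 2 ⇒ K = - \frac{1}{2}.
General: g(n) = A·(5)^n - \frac{1}{2}.
Apply g(0) = -9: A - \frac{1}{2} = -9 ⇒ A = - \frac{17}{2}.
So g(n) = - \frac{17 \cdot 5^{n}}{2} - \frac{1}{2}.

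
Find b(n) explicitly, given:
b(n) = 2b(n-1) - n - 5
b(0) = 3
First-order linear with linear forcing.
Homogeneous solution: b_h(n) = A·(2)^n.
Try particular b_p(n) = pn + q. Substituting:
  pn + q = 2(p(n-1) + q) - n - 5.
Matching the n-coefficient: p = 2p - 1 ⇒ p = 1.
Matching constants: q = -2p + 2q - 5 ⇒ q = 7.
General: b(n) = A·(2)^n + n + 7.
Apply b(0) = 3: A + 7 = 3 ⇒ A = -4.
So b(n) = - 4 \cdot 2^{n} + n + 7.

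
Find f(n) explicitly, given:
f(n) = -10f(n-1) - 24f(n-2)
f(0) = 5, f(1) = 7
Characteristic equation: x² + 10x + 24 = 0, which factors as (x - (-4))(x - (-6)) = 0.
Roots r₁ = -4, r₂ = -6 (distinct).
General solution: f(n) = A·(-4)^n + B·(-6)^n.
From f(0) = 5: A + B = 5.
From f(1) = 7: -4A - 6B = 7.
Solving: A = \frac{37}{2}, B = - \frac{27}{2}.
So f(n) = \frac{37 \left(-4\right)^{n}}{2} - \frac{27 \left(-6\right)^{n}}{2}.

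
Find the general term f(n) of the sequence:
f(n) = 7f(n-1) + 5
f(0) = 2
First-order linear non-homogeneous.
Homogeneous solution: f_h(n) = A·(7)^n.
Try constant particular solution f_p = K: K = 7K + 5 ⇒ K = - \frac{5}{6}.
General: f(n) = A·(7)^n - \frac{5}{6}.
Apply f(0) = 2: A - \frac{5}{6} = 2 ⇒ A = \frac{17}{6}.
So f(n) = \frac{17 \cdot 7^{n}}{6} - \frac{5}{6}.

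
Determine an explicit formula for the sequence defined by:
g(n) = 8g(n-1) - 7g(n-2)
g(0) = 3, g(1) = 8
Characteristic equation: x² - 8x + 7 = 0, which factors as (x - (1))(x - (7)) = 0.
Roots r₁ = 1, r₂ = 7 (distinct).
General solution: g(n) = A·(1)^n + B·(7)^n.
From g(0) = 3: A + B = 3.
From g(1) = 8: A + 7B = 8.
Solving: A = \frac{13}{6}, B = \frac{5}{6}.
So g(n) = \frac{5 \cdot 7^{n}}{6} + \frac{13}{6}.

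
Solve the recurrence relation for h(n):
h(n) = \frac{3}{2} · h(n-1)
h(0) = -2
Pure geometric recurrence with ratio \frac{3}{2}.
By induction h(n) = h(0) · (\frac{3}{2})^n = - 2 \left(\frac{3}{2}\right)^{n}.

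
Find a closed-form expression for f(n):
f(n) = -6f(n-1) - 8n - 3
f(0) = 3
First-order linear with linear forcing.
Homogeneous solution: f_h(n) = A·(-6)^n.
Try particular f_p(n) = pn + q. Substituting:
  pn + q = -6(p(n-1) + q) - 8n - 3.
Matching the n-coefficient: p = -6p - 8 ⇒ p = - \frac{8}{7}.
Matching constants: q = 6p - 6q - 3 ⇒ q = - \frac{69}{49}.
General: f(n) = A·(-6)^n - \frac{8 n}{7} - \frac{69}{49}.
Apply f(0) = 3: A - \frac{69}{49} = 3 ⇒ A = \frac{216}{49}.
So f(n) = \frac{216 \left(-6\right)^{n}}{49} - \frac{8 n}{7} - \frac{69}{49}.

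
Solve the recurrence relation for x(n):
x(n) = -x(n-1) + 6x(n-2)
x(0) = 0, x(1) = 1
Characteristic equation: x² + x - 6 = 0, which factors as (x - (2))(x - (-3)) = 0.
Roots r₁ = 2, r₂ = -3 (distinct).
General solution: x(n) = A·(2)^n + B·(-3)^n.
From x(0) = 0: A + B = 0.
From x(1) = 1: 2A - 3B = 1.
Solving: A = \frac{1}{5}, B = - \frac{1}{5}.
So x(n) = - \frac{\left(-3\right)^{n}}{5} + \frac{2^{n}}{5}.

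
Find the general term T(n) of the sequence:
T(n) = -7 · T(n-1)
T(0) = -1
Pure geometric recurrence with ratio -7.
By induction T(n) = T(0) · (-7)^n = - \left(-7\right)^{n}.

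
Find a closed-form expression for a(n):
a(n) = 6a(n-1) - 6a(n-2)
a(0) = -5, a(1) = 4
Characteristic equation: x² - 6x + 6 = 0.
Discriminant Δ = (6)² + 4·(-6) = 12.
Roots r₁,₂ = (6 ± √12)/2, so r₁ = \sqrt{3} + 3, r₂ = 3 - \sqrt{3}.
General solution: a(n) = A·r₁^n + B·r₂^n.
From the initial conditions, A + B = -5 and r₁A + r₂B = 4.
Since r₁ - r₂ = √12: A = (4 - (-5)r₂)/√12 = - \frac{5}{2} + \frac{19 \sqrt{3}}{6}, and B = -5 - A = - \frac{19 \sqrt{3}}{6} - \frac{5}{2}.
So a(n) = \left(- \frac{5}{2} + \frac{19 \sqrt{3}}{6}\right)\left(\sqrt{3} + 3\right)^n + \left(- \frac{19 \sqrt{3}}{6} - \frac{5}{2}\right)\left(3 - \sqrt{3}\right)^n.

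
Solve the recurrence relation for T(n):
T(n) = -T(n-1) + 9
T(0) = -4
First-order linear non-homogeneous.
Homogeneous solution: T_h(n) = A·(-1)^n.
Try constant particular solution T_p = K: K = -K + 9 ⇒ K = \frac{9}{2}.
General: T(n) = A·(-1)^n + \frac{9}{2}.
Apply T(0) = -4: A + \frac{9}{2} = -4 ⇒ A = - \frac{17}{2}.
So T(n) = \frac{9}{2} - \frac{17 \left(-1\right)^{n}}{2}.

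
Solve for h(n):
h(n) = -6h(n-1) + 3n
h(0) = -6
First-order linear with linear forcing.
Homogeneous solution: h_h(n) = A·(-6)^n.
Try particular h_p(n) = pn + q. Substituting:
  pn + q = -6(p(n-1) + q) + 3n.
Matching the n-coefficient: p = -6p + 3 ⇒ p = \frac{3}{7}.
Matching constants: q = 6p - 6q ⇒ q = \frac{18}{49}.
General: h(n) = A·(-6)^n + \frac{3 n}{7} + \frac{18}{49}.
Apply h(0) = -6: A + \frac{18}{49} = -6 ⇒ A = - \frac{312}{49}.
So h(n) = - \frac{312 \left(-6\right)^{n}}{49} + \frac{3 n}{7} + \frac{18}{49}.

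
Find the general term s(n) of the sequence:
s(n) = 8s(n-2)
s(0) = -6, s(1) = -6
Characteristic equation: x² - 8 = 0.
Discriminant Δ = (0)² + 4·(8) = 32.
Roots r₁,₂ = (0 ± √32)/2, so r₁ = 2 \sqrt{2}, r₂ = - 2 \sqrt{2}.
General solution: s(n) = A·r₁^n + B·r₂^n.
From the initial conditions, A + B = -6 and r₁A + r₂B = -6.
Since r₁ - r₂ = √32: A = (-6 - (-6)r₂)/√32 = -3 - \frac{3 \sqrt{2}}{4}, and B = -6 - A = -3 + \frac{3 \sqrt{2}}{4}.
So s(n) = \left(-3 - \frac{3 \sqrt{2}}{4}\right)\left(2 \sqrt{2}\right)^n + \left(-3 + \frac{3 \sqrt{2}}{4}\right)\left(- 2 \sqrt{2}\right)^n.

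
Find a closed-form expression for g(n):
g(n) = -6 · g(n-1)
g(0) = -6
Pure geometric recurrence with ratio -6.
By induction g(n) = g(0) · (-6)^n = - 6 \left(-6\right)^{n}.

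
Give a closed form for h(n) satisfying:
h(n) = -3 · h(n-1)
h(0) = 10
Pure geometric recurrence with ratio -3.
By induction h(n) = h(0) · (-3)^n = 10 \left(-3\right)^{n}.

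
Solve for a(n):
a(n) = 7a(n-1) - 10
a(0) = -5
First-order linear non-homogeneous.
Homogeneous solution: a_h(n) = A·(7)^n.
Try constant particular solution a_p = K: K = 7K - 10 ⇒ K = \frac{5}{3}.
General: a(n) = A·(7)^n + \frac{5}{3}.
Apply a(0) = -5: A + \frac{5}{3} = -5 ⇒ A = - \frac{20}{3}.
So a(n) = \frac{5}{3} - \frac{20 \cdot 7^{n}}{3}.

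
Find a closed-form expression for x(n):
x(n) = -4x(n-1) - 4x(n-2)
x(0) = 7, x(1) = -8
Characteristic equation: x² + 4x + 4 = 0, which is (x - (-2))².
Repeated root r = -2.
General solution: x(n) = (A + Bn)·(-2)^n.
From x(0) = 7: A = 7.
From x(1) = -8: (A + B)·(-2) = -8 ⇒ B = -3.
So x(n) = \left(7 - 3 n\right) \cdot (-2)^n.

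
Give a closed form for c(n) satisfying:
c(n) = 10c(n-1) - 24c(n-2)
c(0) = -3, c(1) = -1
Characteristic equation: x² - 10x + 24 = 0, which factors as (x - (6))(x - (4)) = 0.
Roots r₁ = 6, r₂ = 4 (distinct).
General solution: c(n) = A·(6)^n + B·(4)^n.
From c(0) = -3: A + B = -3.
From c(1) = -1: 6A + 4B = -1.
Solving: A = \frac{11}{2}, B = - \frac{17}{2}.
So c(n) = - \frac{17 \cdot 4^{n}}{2} + \frac{11 \cdot 6^{n}}{2}.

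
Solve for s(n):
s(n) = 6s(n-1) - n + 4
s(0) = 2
First-order linear with linear forcing.
Homogeneous solution: s_h(n) = A·(6)^n.
Try particular s_p(n) = pn + q. Substituting:
  pn + q = 6(p(n-1) + q) - n + 4.
Matching the n-coefficient: p = 6p - 1 ⇒ p = \frac{1}{5}.
Matching constants: q = -6p + 6q + 4 ⇒ q = - \frac{14}{25}.
General: s(n) = A·(6)^n + \frac{n}{5} - \frac{14}{25}.
Apply s(0) = 2: A - \frac{14}{25} = 2 ⇒ A = \frac{64}{25}.
So s(n) = \frac{64 \cdot 6^{n}}{25} + \frac{n}{5} - \frac{14}{25}.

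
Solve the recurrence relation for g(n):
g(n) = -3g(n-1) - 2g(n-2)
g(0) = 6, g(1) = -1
Characteristic equation: x² + 3x + 2 = 0, which factors as (x - (-2))(x - (-1)) = 0.
Roots r₁ = -2, r₂ = -1 (distinct).
General solution: g(n) = A·(-2)^n + B·(-1)^n.
From g(0) = 6: A + B = 6.
From g(1) = -1: -2A - B = -1.
Solving: A = -5, B = 11.
So g(n) = 11 \left(-1\right)^{n} - 5 \left(-2\right)^{n}.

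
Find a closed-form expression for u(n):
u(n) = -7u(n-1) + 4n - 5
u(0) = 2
First-order linear with linear forcing.
Homogeneous solution: u_h(n) = A·(-7)^n.
Try particular u_p(n) = pn + q. Substituting:
  pn + q = -7(p(n-1) + q) + 4n - 5.
Matching the n-coefficient: p = -7p + 4 ⇒ p = \frac{1}{2}.
Matching constants: q = 7p - 7q - 5 ⇒ q = - \frac{3}{16}.
General: u(n) = A·(-7)^n + \frac{n}{2} - \frac{3}{16}.
Apply u(0) = 2: A - \frac{3}{16} = 2 ⇒ A = \frac{35}{16}.
So u(n) = \frac{35 \left(-7\right)^{n}}{16} + \frac{n}{2} - \frac{3}{16}.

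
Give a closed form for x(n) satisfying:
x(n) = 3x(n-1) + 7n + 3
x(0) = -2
First-order linear with linear forcing.
Homogeneous solution: x_h(n) = A·(3)^n.
Try particular x_p(n) = pn + q. Substituting:
  pn + q = 3(p(n-1) + q) + 7n + 3.
Matching the n-coefficient: p = 3p + 7 ⇒ p = - \frac{7}{2}.
Matching constants: q = -3p + 3q + 3 ⇒ q = - \frac{27}{4}.
General: x(n) = A·(3)^n - \frac{7 n}{2} - \frac{27}{4}.
Apply x(0) = -2: A - \frac{27}{4} = -2 ⇒ A = \frac{19}{4}.
So x(n) = \frac{19 \cdot 3^{n}}{4} - \frac{7 n}{2} - \frac{27}{4}.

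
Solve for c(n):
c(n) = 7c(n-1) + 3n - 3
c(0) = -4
First-order linear with linear forcing.
Homogeneous solution: c_h(n) = A·(7)^n.
Try particular c_p(n) = pn + q. Substituting:
  pn + q = 7(p(n-1) + q) + 3n - 3.
Matching the n-coefficient: p = 7p + 3 ⇒ p = - \frac{1}{2}.
Matching constants: q = -7p + 7q - 3 ⇒ q = - \frac{1}{12}.
General: c(n) = A·(7)^n - \frac{n}{2} - \frac{1}{12}.
Apply c(0) = -4: A - \frac{1}{12} = -4 ⇒ A = - \frac{47}{12}.
So c(n) = - \frac{47 \cdot 7^{n}}{12} - \frac{n}{2} - \frac{1}{12}.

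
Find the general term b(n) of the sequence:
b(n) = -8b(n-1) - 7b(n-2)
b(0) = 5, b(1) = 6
Characteristic equation: x² + 8x + 7 = 0, which factors as (x - (-1))(x - (-7)) = 0.
Roots r₁ = -1, r₂ = -7 (distinct).
General solution: b(n) = A·(-1)^n + B·(-7)^n.
From b(0) = 5: A + B = 5.
From b(1) = 6: -A - 7B = 6.
Solving: A = \frac{41}{6}, B = - \frac{11}{6}.
So b(n) = \frac{41 \left(-1\right)^{n}}{6} - \frac{11 \left(-7\right)^{n}}{6}.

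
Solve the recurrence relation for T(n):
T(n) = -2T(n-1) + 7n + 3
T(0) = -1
First-order linear with linear forcing.
Homogeneous solution: T_h(n) = A·(-2)^n.
Try particular T_p(n) = pn + q. Substituting:
  pn + q = -2(p(n-1) + q) + 7n + 3.
Matching the n-coefficient: p = -2p + 7 ⇒ p = \frac{7}{3}.
Matching constants: q = 2p - 2q + 3 ⇒ q = \frac{23}{9}.
General: T(n) = A·(-2)^n + \frac{7 n}{3} + \frac{23}{9}.
Apply T(0) = -1: A + \frac{23}{9} = -1 ⇒ A = - \frac{32}{9}.
So T(n) = - \frac{32 \left(-2\right)^{n}}{9} + \frac{7 n}{3} + \frac{23}{9}.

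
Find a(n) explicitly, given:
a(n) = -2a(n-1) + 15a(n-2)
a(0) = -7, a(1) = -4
Characteristic equation: x² + 2x - 15 = 0, which factors as (x - (-5))(x - (3)) = 0.
Roots r₁ = -5, r₂ = 3 (distinct).
General solution: a(n) = A·(-5)^n + B·(3)^n.
From a(0) = -7: A + B = -7.
From a(1) = -4: -5A + 3B = -4.
Solving: A = - \frac{17}{8}, B = - \frac{39}{8}.
So a(n) = - \frac{17 \left(-5\right)^{n}}{8} - \frac{39 \cdot 3^{n}}{8}.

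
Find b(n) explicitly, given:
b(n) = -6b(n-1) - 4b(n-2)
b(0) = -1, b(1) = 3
Characteristic equation: x² + 6x + 4 = 0.
Discriminant Δ = (-6)² + 4·(-4) = 20.
Roots r₁,₂ = (-6 ± √20)/2, so r₁ = -3 + \sqrt{5}, r₂ = -3 - \sqrt{5}.
General solution: b(n) = A·r₁^n + B·r₂^n.
From the initial conditions, A + B = -1 and r₁A + r₂B = 3.
Since r₁ - r₂ = √20: A = (3 - (-1)r₂)/√20 = - \frac{1}{2}, and B = -1 - A = - \frac{1}{2}.
So b(n) = \left(- \frac{1}{2}\right)\left(-3 + \sqrt{5}\right)^n + \left(- \frac{1}{2}\right)\left(-3 - \sqrt{5}\right)^n.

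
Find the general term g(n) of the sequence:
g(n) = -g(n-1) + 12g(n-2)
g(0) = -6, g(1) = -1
Characteristic equation: x² + x - 12 = 0, which factors as (x - (3))(x - (-4)) = 0.
Roots r₁ = 3, r₂ = -4 (distinct).
General solution: g(n) = A·(3)^n + B·(-4)^n.
From g(0) = -6: A + B = -6.
From g(1) = -1: 3A - 4B = -1.
Solving: A = - \frac{25}{7}, B = - \frac{17}{7}.
So g(n) = - \frac{17 \left(-4\right)^{n}}{7} - \frac{25 \cdot 3^{n}}{7}.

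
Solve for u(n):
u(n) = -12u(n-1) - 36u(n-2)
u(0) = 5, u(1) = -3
Characteristic equation: x² + 12x + 36 = 0, which is (x - (-6))².
Repeated root r = -6.
General solution: u(n) = (A + Bn)·(-6)^n.
From u(0) = 5: A = 5.
From u(1) = -3: (A + B)·(-6) = -3 ⇒ B = - \frac{9}{2}.
So u(n) = \left(5 - \frac{9 n}{2}\right) \cdot (-6)^n.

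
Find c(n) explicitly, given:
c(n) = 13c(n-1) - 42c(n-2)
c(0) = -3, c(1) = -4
Characteristic equation: x² - 13x + 42 = 0, which factors as (x - (7))(x - (6)) = 0.
Roots r₁ = 7, r₂ = 6 (distinct).
General solution: c(n) = A·(7)^n + B·(6)^n.
From c(0) = -3: A + B = -3.
From c(1) = -4: 7A + 6B = -4.
Solving: A = 14, B = -17.
So c(n) = - 17 \cdot 6^{n} + 14 \cdot 7^{n}.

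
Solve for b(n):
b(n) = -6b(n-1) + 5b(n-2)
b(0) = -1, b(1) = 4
Characteristic equation: x² + 6x - 5 = 0.
Discriminant Δ = (-6)² + 4·(5) = 56.
Roots r₁,₂ = (-6 ± √56)/2, so r₁ = -3 + \sqrt{14}, r₂ = - \sqrt{14} - 3.
General solution: b(n) = A·r₁^n + B·r₂^n.
From the initial conditions, A + B = -1 and r₁A + r₂B = 4.
Since r₁ - r₂ = √56: A = (4 - (-1)r₂)/√56 = - \frac{1}{2} + \frac{\sqrt{14}}{28}, and B = -1 - A = - \frac{1}{2} - \frac{\sqrt{14}}{28}.
So b(n) = \left(- \frac{1}{2} + \frac{\sqrt{14}}{28}\right)\left(-3 + \sqrt{14}\right)^n + \left(- \frac{1}{2} - \frac{\sqrt{14}}{28}\right)\left(- \sqrt{14} - 3\right)^n.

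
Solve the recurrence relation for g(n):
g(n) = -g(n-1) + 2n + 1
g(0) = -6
First-order linear with linear forcing.
Homogeneous solution: g_h(n) = A·(-1)^n.
Try particular g_p(n) = pn + q. Substituting:
  pn + q = -(p(n-1) + q) + 2n + 1.
Matching the n-coefficient: p = -p + 2 ⇒ p = 1.
Matching constants: q = p - q + 1 ⇒ q = 1.
General: g(n) = A·(-1)^n + n + 1.
Apply g(0) = -6: A + 1 = -6 ⇒ A = -7.
So g(n) = - 7 \left(-1\right)^{n} + n + 1.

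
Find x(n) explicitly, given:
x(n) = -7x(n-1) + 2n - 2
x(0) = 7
First-order linear with linear forcing.
Homogeneous solution: x_h(n) = A·(-7)^n.
Try particular x_p(n) = pn + q. Substituting:
  pn + q = -7(p(n-1) + q) + 2n - 2.
Matching the n-coefficient: p = -7p + 2 ⇒ p = \frac{1}{4}.
Matching constants: q = 7p - 7q - 2 ⇒ q = - \frac{1}{32}.
General: x(n) = A·(-7)^n + \frac{n}{4} - \frac{1}{32}.
Apply x(0) = 7: A - \frac{1}{32} = 7 ⇒ A = \frac{225}{32}.
So x(n) = \frac{225 \left(-7\right)^{n}}{32} + \frac{n}{4} - \frac{1}{32}.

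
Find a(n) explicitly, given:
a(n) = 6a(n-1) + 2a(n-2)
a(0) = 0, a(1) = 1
Characteristic equation: x² - 6x - 2 = 0.
Discriminant Δ = (6)² + 4·(2) = 44.
Roots r₁,₂ = (6 ± √44)/2, so r₁ = 3 + \sqrt{11}, r₂ = 3 - \sqrt{11}.
General solution: a(n) = A·r₁^n + B·r₂^n.
From the initial conditions, A + B = 0 and r₁A + r₂B = 1.
Since r₁ - r₂ = √44: A = (1 - (0)r₂)/√44 = \frac{\sqrt{11}}{22}, and B = 0 - A = - \frac{\sqrt{11}}{22}.
So a(n) = \left(\frac{\sqrt{11}}{22}\right)\left(3 + \sqrt{11}\right)^n + \left(- \frac{\sqrt{11}}{22}\right)\left(3 - \sqrt{11}\right)^n.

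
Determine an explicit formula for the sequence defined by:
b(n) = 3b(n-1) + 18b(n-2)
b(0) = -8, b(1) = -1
Characteristic equation: x² - 3x - 18 = 0, which factors as (x - (6))(x - (-3)) = 0.
Roots r₁ = 6, r₂ = -3 (distinct).
General solution: b(n) = A·(6)^n + B·(-3)^n.
From b(0) = -8: A + B = -8.
From b(1) = -1: 6A - 3B = -1.
Solving: A = - \frac{25}{9}, B = - \frac{47}{9}.
So b(n) = - \frac{47 \left(-3\right)^{n}}{9} - \frac{25 \cdot 6^{n}}{9}.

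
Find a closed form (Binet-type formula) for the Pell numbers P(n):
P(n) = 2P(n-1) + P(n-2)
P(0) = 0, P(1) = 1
This is the Pell sequence.
Characteristic equation: x² - 2x - 1 = 0; roots r₁ = 1 + \sqrt{2}, r₂ = 1 - \sqrt{2}.
General: P(n) = A·r₁^n + B·r₂^n. Solving with P(0)=0, P(1)=1 gives A = \frac{\sqrt{2}}{4}, B = - \frac{\sqrt{2}}{4}.
So P(n) = \frac{\sqrt{2} \left(- \left(1 - \sqrt{2}\right)^{n} + \left(1 + \sqrt{2}\right)^{n}\right)}{4}.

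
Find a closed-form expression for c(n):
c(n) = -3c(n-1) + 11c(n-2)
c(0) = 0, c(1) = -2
Characteristic equation: x² + 3x - 11 = 0.
Discriminant Δ = (-3)² + 4·(11) = 53.
Roots r₁,₂ = (-3 ± √53)/2, so r₁ = - \frac{3}{2} + \frac{\sqrt{53}}{2}, r₂ = - \frac{\sqrt{53}}{2} - \frac{3}{2}.
General solution: c(n) = A·r₁^n + B·r₂^n.
From the initial conditions, A + B = 0 and r₁A + r₂B = -2.
Since r₁ - r₂ = √53: A = (-2 - (0)r₂)/√53 = - \frac{2 \sqrt{53}}{53}, and B = 0 - A = \frac{2 \sqrt{53}}{53}.
So c(n) = \left(- \frac{2 \sqrt{53}}{53}\right)\left(- \frac{3}{2} + \frac{\sqrt{53}}{2}\right)^n + \left(\frac{2 \sqrt{53}}{53}\right)\left(- \frac{\sqrt{53}}{2} - \frac{3}{2}\right)^n.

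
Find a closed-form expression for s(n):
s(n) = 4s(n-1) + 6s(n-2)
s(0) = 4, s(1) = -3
Characteristic equation: x² - 4x - 6 = 0.
Discriminant Δ = (4)² + 4·(6) = 40.
Roots r₁,₂ = (4 ± √40)/2, so r₁ = 2 + \sqrt{10}, r₂ = 2 - \sqrt{10}.
General solution: s(n) = A·r₁^n + B·r₂^n.
From the initial conditions, A + B = 4 and r₁A + r₂B = -3.
Since r₁ - r₂ = √40: A = (-3 - (4)r₂)/√40 = 2 - \frac{11 \sqrt{10}}{20}, and B = 4 - A = \frac{11 \sqrt{10}}{20} + 2.
So s(n) = \left(2 - \frac{11 \sqrt{10}}{20}\right)\left(2 + \sqrt{10}\right)^n + \left(\frac{11 \sqrt{10}}{20} + 2\right)\left(2 - \sqrt{10}\right)^n.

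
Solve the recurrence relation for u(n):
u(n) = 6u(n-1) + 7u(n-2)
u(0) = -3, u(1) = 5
Characteristic equation: x² - 6x - 7 = 0, which factors as (x - (7))(x - (-1)) = 0.
Roots r₁ = 7, r₂ = -1 (distinct).
General solution: u(n) = A·(7)^n + B·(-1)^n.
From u(0) = -3: A + B = -3.
From u(1) = 5: 7A - B = 5.
Solving: A = \frac{1}{4}, B = - \frac{13}{4}.
So u(n) = - \frac{13 \left(-1\right)^{n}}{4} + \frac{7^{n}}{4}.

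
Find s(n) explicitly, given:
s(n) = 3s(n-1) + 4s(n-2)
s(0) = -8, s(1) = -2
Characteristic equation: x² - 3x - 4 = 0, which factors as (x - (4))(x - (-1)) = 0.
Roots r₁ = 4, r₂ = -1 (distinct).
General solution: s(n) = A·(4)^n + B·(-1)^n.
From s(0) = -8: A + B = -8.
From s(1) = -2: 4A - B = -2.
Solving: A = -2, B = -6.
So s(n) = - 6 \left(-1\right)^{n} - 2 \cdot 4^{n}.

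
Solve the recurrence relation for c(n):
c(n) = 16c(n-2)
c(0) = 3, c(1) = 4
Characteristic equation: x² - 16 = 0, which factors as (x - (-4))(x - (4)) = 0.
Roots r₁ = -4, r₂ = 4 (distinct).
General solution: c(n) = A·(-4)^n + B·(4)^n.
From c(0) = 3: A + B = 3.
From c(1) = 4: -4A + 4B = 4.
Solving: A = 1, B = 2.
So c(n) = \left(-4\right)^{n} + 2 \cdot 4^{n}.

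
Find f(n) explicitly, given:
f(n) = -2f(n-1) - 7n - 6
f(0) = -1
First-order linear with linear forcing.
Homogeneous solution: f_h(n) = A·(-2)^n.
Try particular f_p(n) = pn + q. Substituting:
  pn + q = -2(p(n-1) + q) - 7n - 6.
Matching the n-coefficient: p = -2p - 7 ⇒ p = - \frac{7}{3}.
Matching constants: q = 2p - 2q - 6 ⇒ q = - \frac{32}{9}.
General: f(n) = A·(-2)^n - \frac{7 n}{3} - \frac{32}{9}.
Apply f(0) = -1: A - \frac{32}{9} = -1 ⇒ A = \frac{23}{9}.
So f(n) = \frac{23 \left(-2\right)^{n}}{9} - \frac{7 n}{3} - \frac{32}{9}.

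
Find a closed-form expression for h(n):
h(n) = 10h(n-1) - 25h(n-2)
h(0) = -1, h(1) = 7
Characteristic equation: x² - 10x + 25 = 0, which is (x - (5))².
Repeated root r = 5.
General solution: h(n) = (A + Bn)·(5)^n.
From h(0) = -1: A = -1.
From h(1) = 7: (A + B)·(5) = 7 ⇒ B = \frac{12}{5}.
So h(n) = \left(\frac{12 n}{5} - 1\right) \cdot (5)^n.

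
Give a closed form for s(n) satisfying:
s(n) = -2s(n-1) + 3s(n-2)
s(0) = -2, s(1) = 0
Characteristic equation: x² + 2x - 3 = 0, which factors as (x - (-3))(x - (1)) = 0.
Roots r₁ = -3, r₂ = 1 (distinct).
General solution: s(n) = A·(-3)^n + B·(1)^n.
From s(0) = -2: A + B = -2.
From s(1) = 0: -3A + B = 0.
Solving: A = - \frac{1}{2}, B = - \frac{3}{2}.
So s(n) = - \frac{\left(-3\right)^{n}}{2} - \frac{3}{2}.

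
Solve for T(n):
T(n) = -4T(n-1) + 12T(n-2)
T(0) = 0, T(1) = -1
Characteristic equation: x² + 4x - 12 = 0, which factors as (x - (-6))(x - (2)) = 0.
Roots r₁ = -6, r₂ = 2 (distinct).
General solution: T(n) = A·(-6)^n + B·(2)^n.
From T(0) = 0: A + B = 0.
From T(1) = -1: -6A + 2B = -1.
Solving: A = \frac{1}{8}, B = - \frac{1}{8}.
So T(n) = \frac{\left(-6\right)^{n}}{8} - \frac{2^{n}}{8}.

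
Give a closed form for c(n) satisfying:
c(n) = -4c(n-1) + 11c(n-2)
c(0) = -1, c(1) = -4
Characteristic equation: x² + 4x - 11 = 0.
Discriminant Δ = (-4)² + 4·(11) = 60.
Roots r₁,₂ = (-4 ± √60)/2, so r₁ = -2 + \sqrt{15}, r₂ = - \sqrt{15} - 2.
General solution: c(n) = A·r₁^n + B·r₂^n.
From the initial conditions, A + B = -1 and r₁A + r₂B = -4.
Since r₁ - r₂ = √60: A = (-4 - (-1)r₂)/√60 = - \frac{\sqrt{15}}{5} - \frac{1}{2}, and B = -1 - A = - \frac{1}{2} + \frac{\sqrt{15}}{5}.
So c(n) = \left(- \frac{\sqrt{15}}{5} - \frac{1}{2}\right)\left(-2 + \sqrt{15}\right)^n + \left(- \frac{1}{2} + \frac{\sqrt{15}}{5}\right)\left(- \sqrt{15} - 2\right)^n.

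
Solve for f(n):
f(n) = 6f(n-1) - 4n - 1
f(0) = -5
First-order linear with linear forcing.
Homogeneous solution: f_h(n) = A·(6)^n.
Try particular f_p(n) = pn + q. Substituting:
  pn + q = 6(p(n-1) + q) - 4n - 1.
Matching the n-coefficient: p = 6p - 4 ⇒ p = \frac{4}{5}.
Matching constants: q = -6p + 6q - 1 ⇒ q = \frac{29}{25}.
General: f(n) = A·(6)^n + \frac{4 n}{5} + \frac{29}{25}.
Apply f(0) = -5: A + \frac{29}{25} = -5 ⇒ A = - \frac{154}{25}.
So f(n) = - \frac{154 \cdot 6^{n}}{25} + \frac{4 n}{5} + \frac{29}{25}.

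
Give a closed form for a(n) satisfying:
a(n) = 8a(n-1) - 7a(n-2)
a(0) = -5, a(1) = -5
Characteristic equation: x² - 8x + 7 = 0, which factors as (x - (7))(x - (1)) = 0.
Roots r₁ = 7, r₂ = 1 (distinct).
General solution: a(n) = A·(7)^n + B·(1)^n.
From a(0) = -5: A + B = -5.
From a(1) = -5: 7A + B = -5.
Solving: A = 0, B = -5.
So a(n) = -5.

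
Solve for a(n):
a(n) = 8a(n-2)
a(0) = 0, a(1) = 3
Characteristic equation: x² - 8 = 0.
Discriminant Δ = (0)² + 4·(8) = 32.
Roots r₁,₂ = (0 ± √32)/2, so r₁ = 2 \sqrt{2}, r₂ = - 2 \sqrt{2}.
General solution: a(n) = A·r₁^n + B·r₂^n.
From the initial conditions, A + B = 0 and r₁A + r₂B = 3.
Since r₁ - r₂ = √32: A = (3 - (0)r₂)/√32 = \frac{3 \sqrt{2}}{8}, and B = 0 - A = - \frac{3 \sqrt{2}}{8}.
So a(n) = \left(\frac{3 \sqrt{2}}{8}\right)\left(2 \sqrt{2}\right)^n + \left(- \frac{3 \sqrt{2}}{8}\right)\left(- 2 \sqrt{2}\right)^n.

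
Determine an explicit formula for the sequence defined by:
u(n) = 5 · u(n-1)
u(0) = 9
Pure geometric recurrence with ratio 5.
By induction u(n) = u(0) · (5)^n = 9 \cdot 5^{n}.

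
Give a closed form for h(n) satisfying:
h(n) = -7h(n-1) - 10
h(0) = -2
First-order linear non-homogeneous.
Homogeneous solution: h_h(n) = A·(-7)^n.
Try constant particular solution h_p = K: K = -7K - 10 ⇒ K = - \frac{5}{4}.
General: h(n) = A·(-7)^n - \frac{5}{4}.
Apply h(0) = -2: A - \frac{5}{4} = -2 ⇒ A = - \frac{3}{4}.
So h(n) = - \frac{3 \left(-7\right)^{n}}{4} - \frac{5}{4}.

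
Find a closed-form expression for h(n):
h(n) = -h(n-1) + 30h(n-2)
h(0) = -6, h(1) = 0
Characteristic equation: x² + x - 30 = 0, which factors as (x - (5))(x - (-6)) = 0.
Roots r₁ = 5, r₂ = -6 (distinct).
General solution: h(n) = A·(5)^n + B·(-6)^n.
From h(0) = -6: A + B = -6.
From h(1) = 0: 5A - 6B = 0.
Solving: A = - \frac{36}{11}, B = - \frac{30}{11}.
So h(n) = - \frac{30 \left(-6\right)^{n}}{11} - \frac{36 \cdot 5^{n}}{11}.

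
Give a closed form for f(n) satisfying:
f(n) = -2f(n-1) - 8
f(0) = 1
First-order linear non-homogeneous.
Homogeneous solution: f_h(n) = A·(-2)^n.
Try constant particular solution f_p = K: K = -2K - 8 ⇒ K = - \frac{8}{3}.
General: f(n) = A·(-2)^n - \frac{8}{3}.
Apply f(0) = 1: A - \frac{8}{3} = 1 ⇒ A = \frac{11}{3}.
So f(n) = \frac{11 \left(-2\right)^{n}}{3} - \frac{8}{3}.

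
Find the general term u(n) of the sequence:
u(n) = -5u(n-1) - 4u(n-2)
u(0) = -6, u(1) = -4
Characteristic equation: x² + 5x + 4 = 0, which factors as (x - (-1))(x - (-4)) = 0.
Roots r₁ = -1, r₂ = -4 (distinct).
General solution: u(n) = A·(-1)^n + B·(-4)^n.
From u(0) = -6: A + B = -6.
From u(1) = -4: -A - 4B = -4.
Solving: A = - \frac{28}{3}, B = \frac{10}{3}.
So u(n) = - \frac{28 \left(-1\right)^{n}}{3} + \frac{10 \left(-4\right)^{n}}{3}.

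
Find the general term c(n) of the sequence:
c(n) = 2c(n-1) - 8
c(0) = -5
First-order linear non-homogeneous.
Homogeneous solution: c_h(n) = A·(2)^n.
Try constant particular solution c_p = K: K = 2K - 8 ⇒ K = 8.
General: c(n) = A·(2)^n + 8.
Apply c(0) = -5: A + 8 = -5 ⇒ A = -13.
So c(n) = 8 - 13 \cdot 2^{n}.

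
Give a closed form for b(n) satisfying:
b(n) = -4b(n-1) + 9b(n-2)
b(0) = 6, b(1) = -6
Characteristic equation: x² + 4x - 9 = 0.
Discriminant Δ = (-4)² + 4·(9) = 52.
Roots r₁,₂ = (-4 ± √52)/2, so r₁ = -2 + \sqrt{13}, r₂ = - \sqrt{13} - 2.
General solution: b(n) = A·r₁^n + B·r₂^n.
From the initial conditions, A + B = 6 and r₁A + r₂B = -6.
Since r₁ - r₂ = √52: A = (-6 - (6)r₂)/√52 = \frac{3 \sqrt{13}}{13} + 3, and B = 6 - A = 3 - \frac{3 \sqrt{13}}{13}.
So b(n) = \left(\frac{3 \sqrt{13}}{13} + 3\right)\left(-2 + \sqrt{13}\right)^n + \left(3 - \frac{3 \sqrt{13}}{13}\right)\left(- \sqrt{13} - 2\right)^n.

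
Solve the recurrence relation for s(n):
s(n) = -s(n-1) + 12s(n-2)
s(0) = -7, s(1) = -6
Characteristic equation: x² + x - 12 = 0, which factors as (x - (3))(x - (-4)) = 0.
Roots r₁ = 3, r₂ = -4 (distinct).
General solution: s(n) = A·(3)^n + B·(-4)^n.
From s(0) = -7: A + B = -7.
From s(1) = -6: 3A - 4B = -6.
Solving: A = - \frac{34}{7}, B = - \frac{15}{7}.
So s(n) = - \frac{15 \left(-4\right)^{n}}{7} - \frac{34 \cdot 3^{n}}{7}.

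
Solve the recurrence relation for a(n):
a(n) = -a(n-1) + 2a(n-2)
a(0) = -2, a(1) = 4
Characteristic equation: x² + x - 2 = 0, which factors as (x - (1))(x - (-2)) = 0.
Roots r₁ = 1, r₂ = -2 (distinct).
General solution: a(n) = A·(1)^n + B·(-2)^n.
From a(0) = -2: A + B = -2.
From a(1) = 4: A - 2B = 4.
Solving: A = 0, B = -2.
So a(n) = - 2 \left(-2\right)^{n}.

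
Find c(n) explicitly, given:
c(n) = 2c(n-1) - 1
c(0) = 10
First-order linear non-homogeneous.
Homogeneous solution: c_h(n) = A·(2)^n.
Try constant particular solution c_p = K: K = 2K - 1 ⇒ K = 1.
General: c(n) = A·(2)^n + 1.
Apply c(0) = 10: A + 1 = 10 ⇒ A = 9.
So c(n) = 9 \cdot 2^{n} + 1.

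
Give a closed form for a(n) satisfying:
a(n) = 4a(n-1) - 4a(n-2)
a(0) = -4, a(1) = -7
Characteristic equation: x² - 4x + 4 = 0, which is (x - (2))².
Repeated root r = 2.
General solution: a(n) = (A + Bn)·(2)^n.
From a(0) = -4: A = -4.
From a(1) = -7: (A + B)·(2) = -7 ⇒ B = \frac{1}{2}.
So a(n) = \left(\frac{n}{2} - 4\right) \cdot (2)^n.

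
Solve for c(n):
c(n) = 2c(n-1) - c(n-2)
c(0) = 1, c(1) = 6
Characteristic equation: x² - 2x + 1 = 0, which is (x - (1))².
Repeated root r = 1.
General solution: c(n) = (A + Bn)·(1)^n.
From c(0) = 1: A = 1.
From c(1) = 6: (A + B)·(1) = 6 ⇒ B = 5.
So c(n) = \left(5 n + 1\right) \cdot (1)^n.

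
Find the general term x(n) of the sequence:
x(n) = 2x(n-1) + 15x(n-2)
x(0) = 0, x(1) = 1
Characteristic equation: x² - 2x - 15 = 0, which factors as (x - (5))(x - (-3)) = 0.
Roots r₁ = 5, r₂ = -3 (distinct).
General solution: x(n) = A·(5)^n + B·(-3)^n.
From x(0) = 0: A + B = 0.
From x(1) = 1: 5A - 3B = 1.
Solving: A = \frac{1}{8}, B = - \frac{1}{8}.
So x(n) = - \frac{\left(-3\right)^{n}}{8} + \frac{5^{n}}{8}.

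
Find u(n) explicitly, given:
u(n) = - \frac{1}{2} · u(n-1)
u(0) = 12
Pure geometric recurrence with ratio - \frac{1}{2}.
By induction u(n) = u(0) · (- \frac{1}{2})^n = 12 \left(- \frac{1}{2}\right)^{n}.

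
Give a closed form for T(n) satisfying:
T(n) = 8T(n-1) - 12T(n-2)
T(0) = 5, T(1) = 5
Characteristic equation: x² - 8x + 12 = 0, which factors as (x - (2))(x - (6)) = 0.
Roots r₁ = 2, r₂ = 6 (distinct).
General solution: T(n) = A·(2)^n + B·(6)^n.
From T(0) = 5: A + B = 5.
From T(1) = 5: 2A + 6B = 5.
Solving: A = \frac{25}{4}, B = - \frac{5}{4}.
So T(n) = \frac{25 \cdot 2^{n}}{4} - \frac{5 \cdot 6^{n}}{4}.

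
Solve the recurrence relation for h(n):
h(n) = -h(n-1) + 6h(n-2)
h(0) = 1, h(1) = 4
Characteristic equation: x² + x - 6 = 0, which factors as (x - (-3))(x - (2)) = 0.
Roots r₁ = -3, r₂ = 2 (distinct).
General solution: h(n) = A·(-3)^n + B·(2)^n.
From h(0) = 1: A + B = 1.
From h(1) = 4: -3A + 2B = 4.
Solving: A = - \frac{2}{5}, B = \frac{7}{5}.
So h(n) = - \frac{2 \left(-3\right)^{n}}{5} + \frac{7 \cdot 2^{n}}{5}.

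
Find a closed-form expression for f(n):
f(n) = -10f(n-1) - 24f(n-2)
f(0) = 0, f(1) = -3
Characteristic equation: x² + 10x + 24 = 0, which factors as (x - (-4))(x - (-6)) = 0.
Roots r₁ = -4, r₂ = -6 (distinct).
General solution: f(n) = A·(-4)^n + B·(-6)^n.
From f(0) = 0: A + B = 0.
From f(1) = -3: -4A - 6B = -3.
Solving: A = - \frac{3}{2}, B = \frac{3}{2}.
So f(n) = - \frac{3 \left(-4\right)^{n}}{2} + \frac{3 \left(-6\right)^{n}}{2}.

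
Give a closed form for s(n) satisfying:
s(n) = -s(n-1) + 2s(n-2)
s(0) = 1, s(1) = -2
Characteristic equation: x² + x - 2 = 0, which factors as (x - (-2))(x - (1)) = 0.
Roots r₁ = -2, r₂ = 1 (distinct).
General solution: s(n) = A·(-2)^n + B·(1)^n.
From s(0) = 1: A + B = 1.
From s(1) = -2: -2A + B = -2.
Solving: A = 1, B = 0.
So s(n) = \left(-2\right)^{n}.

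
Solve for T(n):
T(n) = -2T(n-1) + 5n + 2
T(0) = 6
First-order linear with linear forcing.
Homogeneous solution: T_h(n) = A·(-2)^n.
Try particular T_p(n) = pn + q. Substituting:
  pn + q = -2(p(n-1) + q) + 5n + 2.
Matching the n-coefficient: p = -2p + 5 ⇒ p = \frac{5}{3}.
Matching constants: q = 2p - 2q + 2 ⇒ q = \frac{16}{9}.
General: T(n) = A·(-2)^n + \frac{5 n}{3} + \frac{16}{9}.
Apply T(0) = 6: A + \frac{16}{9} = 6 ⇒ A = \frac{38}{9}.
So T(n) = \frac{38 \left(-2\right)^{n}}{9} + \frac{5 n}{3} + \frac{16}{9}.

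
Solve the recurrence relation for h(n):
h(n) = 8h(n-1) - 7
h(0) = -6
First-order linear non-homogeneous.
Homogeneous solution: h_h(n) = A·(8)^n.
Try constant particular solution h_p = K: K = 8K - 7 ⇒ K = 1.
General: h(n) = A·(8)^n + 1.
Apply h(0) = -6: A + 1 = -6 ⇒ A = -7.
So h(n) = 1 - 7 \cdot 8^{n}.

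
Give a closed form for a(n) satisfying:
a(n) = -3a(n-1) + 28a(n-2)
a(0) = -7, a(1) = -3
Characteristic equation: x² + 3x - 28 = 0, which factors as (x - (-7))(x - (4)) = 0.
Roots r₁ = -7, r₂ = 4 (distinct).
General solution: a(n) = A·(-7)^n + B·(4)^n.
From a(0) = -7: A + B = -7.
From a(1) = -3: -7A + 4B = -3.
Solving: A = - \frac{25}{11}, B = - \frac{52}{11}.
So a(n) = - \frac{25 \left(-7\right)^{n}}{11} - \frac{52 \cdot 4^{n}}{11}.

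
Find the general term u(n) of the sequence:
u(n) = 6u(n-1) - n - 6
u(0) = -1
First-order linear with linear forcing.
Homogeneous solution: u_h(n) = A·(6)^n.
Try particular u_p(n) = pn + q. Substituting:
  pn + q = 6(p(n-1) + q) - n - 6.
Matching the n-coefficient: p = 6p - 1 ⇒ p = \frac{1}{5}.
Matching constants: q = -6p + 6q - 6 ⇒ q = \frac{36}{25}.
General: u(n) = A·(6)^n + \frac{n}{5} + \frac{36}{25}.
Apply u(0) = -1: A + \frac{36}{25} = -1 ⇒ A = - \frac{61}{25}.
So u(n) = - \frac{61 \cdot 6^{n}}{25} + \frac{n}{5} + \frac{36}{25}.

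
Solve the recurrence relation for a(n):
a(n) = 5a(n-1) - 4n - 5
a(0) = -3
First-order linear with linear forcing.
Homogeneous solution: a_h(n) = A·(5)^n.
Try particular a_p(n) = pn + q. Substituting:
  pn + q = 5(p(n-1) + q) - 4n - 5.
Matching the n-coefficient: p = 5p - 4 ⇒ p = 1.
Matching constants: q = -5p + 5q - 5 ⇒ q = \frac{5}{2}.
General: a(n) = A·(5)^n + n + \frac{5}{2}.
Apply a(0) = -3: A + \frac{5}{2} = -3 ⇒ A = - \frac{11}{2}.
So a(n) = - \frac{11 \cdot 5^{n}}{2} + n + \frac{5}{2}.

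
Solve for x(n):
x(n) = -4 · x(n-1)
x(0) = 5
Pure geometric recurrence with ratio -4.
By induction x(n) = x(0) · (-4)^n = 5 \left(-4\right)^{n}.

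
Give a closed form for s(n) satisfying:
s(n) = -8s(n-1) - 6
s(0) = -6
First-order linear non-homogeneous.
Homogeneous solution: s_h(n) = A·(-8)^n.
Try constant particular solution s_p = K: K = -8K - 6 ⇒ K = - \frac{2}{3}.
General: s(n) = A·(-8)^n - \frac{2}{3}.
Apply s(0) = -6: A - \frac{2}{3} = -6 ⇒ A = - \frac{16}{3}.
So s(n) = - \frac{16 \left(-8\right)^{n}}{3} - \frac{2}{3}.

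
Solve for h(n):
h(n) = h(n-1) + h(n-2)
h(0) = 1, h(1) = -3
Characteristic equation: x² - x - 1 = 0.
Discriminant Δ = (1)² + 4·(1) = 5.
Roots r₁,₂ = (1 ± √5)/2, so r₁ = \frac{1}{2} + \frac{\sqrt{5}}{2}, r₂ = \frac{1}{2} - \frac{\sqrt{5}}{2}.
General solution: h(n) = A·r₁^n + B·r₂^n.
From the initial conditions, A + B = 1 and r₁A + r₂B = -3.
Since r₁ - r₂ = √5: A = (-3 - (1)r₂)/√5 = \frac{1}{2} - \frac{7 \sqrt{5}}{10}, and B = 1 - A = \frac{1}{2} + \frac{7 \sqrt{5}}{10}.
So h(n) = \left(\frac{1}{2} - \frac{7 \sqrt{5}}{10}\right)\left(\frac{1}{2} + \frac{\sqrt{5}}{2}\right)^n + \left(\frac{1}{2} + \frac{7 \sqrt{5}}{10}\right)\left(\frac{1}{2} - \frac{\sqrt{5}}{2}\right)^n.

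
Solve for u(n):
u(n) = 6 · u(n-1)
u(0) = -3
Pure geometric recurrence with ratio 6.
By induction u(n) = u(0) · (6)^n = - 3 \cdot 6^{n}.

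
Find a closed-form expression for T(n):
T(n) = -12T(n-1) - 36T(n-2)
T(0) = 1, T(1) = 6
Characteristic equation: x² + 12x + 36 = 0, which is (x - (-6))².
Repeated root r = -6.
General solution: T(n) = (A + Bn)·(-6)^n.
From T(0) = 1: A = 1.
From T(1) = 6: (A + B)·(-6) = 6 ⇒ B = -2.
So T(n) = \left(1 - 2 n\right) \cdot (-6)^n.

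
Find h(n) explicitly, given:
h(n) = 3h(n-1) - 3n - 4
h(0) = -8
First-order linear with linear forcing.
Homogeneous solution: h_h(n) = A·(3)^n.
Try particular h_p(n) = pn + q. Substituting:
  pn + q = 3(p(n-1) + q) - 3n - 4.
Matching the n-coefficient: p = 3p - 3 ⇒ p = \frac{3}{2}.
Matching constants: q = -3p + 3q - 4 ⇒ q = \frac{17}{4}.
General: h(n) = A·(3)^n + \frac{3 n}{2} + \frac{17}{4}.
Apply h(0) = -8: A + \frac{17}{4} = -8 ⇒ A = - \frac{49}{4}.
So h(n) = - \frac{49 \cdot 3^{n}}{4} + \frac{3 n}{2} + \frac{17}{4}.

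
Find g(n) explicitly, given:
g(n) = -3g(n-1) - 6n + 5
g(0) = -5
First-order linear with linear forcing.
Homogeneous solution: g_h(n) = A·(-3)^n.
Try particular g_p(n) = pn + q. Substituting:
  pn + q = -3(p(n-1) + q) - 6n + 5.
Matching the n-coefficient: p = -3p - 6 ⇒ p = - \frac{3}{2}.
Matching constants: q = 3p - 3q + 5 ⇒ q = \frac{1}{8}.
General: g(n) = A·(-3)^n - \frac{3 n}{2} + \frac{1}{8}.
Apply g(0) = -5: A + \frac{1}{8} = -5 ⇒ A = - \frac{41}{8}.
So g(n) = - \frac{41 \left(-3\right)^{n}}{8} - \frac{3 n}{2} + \frac{1}{8}.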